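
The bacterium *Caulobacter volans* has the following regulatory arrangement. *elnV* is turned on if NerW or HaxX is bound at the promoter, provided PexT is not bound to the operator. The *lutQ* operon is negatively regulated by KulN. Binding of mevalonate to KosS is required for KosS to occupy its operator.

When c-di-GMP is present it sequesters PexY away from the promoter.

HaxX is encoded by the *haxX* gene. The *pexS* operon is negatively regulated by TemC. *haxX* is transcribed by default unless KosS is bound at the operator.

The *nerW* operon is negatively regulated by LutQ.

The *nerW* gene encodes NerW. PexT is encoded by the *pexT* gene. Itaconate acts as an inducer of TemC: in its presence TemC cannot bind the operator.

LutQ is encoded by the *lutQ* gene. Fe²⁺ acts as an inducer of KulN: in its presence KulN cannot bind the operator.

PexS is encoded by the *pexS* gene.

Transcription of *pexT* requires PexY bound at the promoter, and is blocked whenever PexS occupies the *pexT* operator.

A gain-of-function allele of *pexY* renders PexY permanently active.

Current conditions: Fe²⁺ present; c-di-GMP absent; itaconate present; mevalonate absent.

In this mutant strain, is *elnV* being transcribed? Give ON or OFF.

ON

Itaconate is present, so TemC is inactive.
With no repressor bound, *pexS* is transcribed.
So PexS is produced and active.
PexY is constitutively active in this strain.
With repressor PexS bound, *pexT* is not transcribed.
So PexT is not produced.
Fe²⁺ is present, so KulN is inactive.
With no repressor bound, *lutQ* is transcribed.
So LutQ is produced and active.
With repressor LutQ bound, *nerW* is not transcribed.
So NerW is not produced.
Mevalonate is absent, so KosS is inactive.
With no repressor bound, *haxX* is transcribed.
So HaxX is produced and active.
Activator HaxX is present, so *elnV* is transcribed.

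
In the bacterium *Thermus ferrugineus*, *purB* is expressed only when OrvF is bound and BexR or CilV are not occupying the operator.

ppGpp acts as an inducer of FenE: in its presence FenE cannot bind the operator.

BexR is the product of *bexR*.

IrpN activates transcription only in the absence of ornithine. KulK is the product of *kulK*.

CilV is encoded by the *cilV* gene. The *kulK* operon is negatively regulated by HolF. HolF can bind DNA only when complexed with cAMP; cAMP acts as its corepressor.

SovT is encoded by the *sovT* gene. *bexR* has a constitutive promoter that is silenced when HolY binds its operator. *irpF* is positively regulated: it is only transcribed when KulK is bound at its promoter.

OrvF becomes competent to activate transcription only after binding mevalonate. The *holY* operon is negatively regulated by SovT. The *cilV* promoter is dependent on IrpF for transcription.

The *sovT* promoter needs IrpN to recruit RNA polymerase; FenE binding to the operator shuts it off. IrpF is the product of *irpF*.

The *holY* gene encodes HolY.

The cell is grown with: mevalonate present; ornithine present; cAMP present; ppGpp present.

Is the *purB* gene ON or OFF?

Mevalonate is present, so OrvF is active.
Ornithine is present, so IrpN is inactive.
ppGpp is present, so FenE is inactive.
Required activator IrpN is absent, so *sovT* is not transcribed.
So SovT is not produced.
With no repressor bound, *holY* is transcribed.
So HolY is produced and active.
With repressor HolY bound, *bexR* is not transcribed.
So BexR is not produced.
cAMP is present, so HolF is active.
With repressor HolF bound, *kulK* is not transcribed.
So KulK is not produced.
Required activator KulK is absent, so *irpF* is not transcribed.
So IrpF is not produced.
Required activator IrpF is absent, so *cilV* is not transcribed.
So CilV is not produced.
No repressor is bound and OrvF is active, so *purB* is transcribed.

ON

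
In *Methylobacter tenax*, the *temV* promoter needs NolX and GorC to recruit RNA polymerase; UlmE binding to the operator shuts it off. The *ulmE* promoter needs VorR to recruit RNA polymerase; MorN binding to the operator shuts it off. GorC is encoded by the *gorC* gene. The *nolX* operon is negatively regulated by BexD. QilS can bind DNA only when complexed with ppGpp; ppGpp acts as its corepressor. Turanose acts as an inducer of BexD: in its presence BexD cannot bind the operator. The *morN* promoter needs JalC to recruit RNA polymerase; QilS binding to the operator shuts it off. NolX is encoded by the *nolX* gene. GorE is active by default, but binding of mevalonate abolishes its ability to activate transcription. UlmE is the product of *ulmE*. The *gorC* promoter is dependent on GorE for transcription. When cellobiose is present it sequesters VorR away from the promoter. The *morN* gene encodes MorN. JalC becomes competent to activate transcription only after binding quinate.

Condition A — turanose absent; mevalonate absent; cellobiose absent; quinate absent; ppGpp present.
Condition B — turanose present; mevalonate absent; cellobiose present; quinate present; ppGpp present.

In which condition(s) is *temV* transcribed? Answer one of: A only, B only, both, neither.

B only

Condition A:
Turanose is absent, so BexD is active.
With repressor BexD bound, *nolX* is not transcribed.
So NolX is not produced.
Mevalonate is absent, so GorE is active.
No repressor is bound and GorE is active, so *gorC* is transcribed.
So GorC is produced and active.
Cellobiose is absent, so VorR is active.
Quinate is absent, so JalC is inactive.
ppGpp is present, so QilS is active.
With repressor QilS bound, *morN* is not transcribed.
So MorN is not produced.
No repressor is bound and VorR is active, so *ulmE* is transcribed.
So UlmE is produced and active.
With repressor UlmE bound, *temV* is not transcribed.
→ *temV* is OFF in A.
Condition B:
Turanose is present, so BexD is inactive.
With no repressor bound, *nolX* is transcribed.
So NolX is produced and active.
Mevalonate is absent, so GorE is active.
No repressor is bound and GorE is active, so *gorC* is transcribed.
So GorC is produced and active.
Cellobiose is present, so VorR is inactive.
Quinate is present, so JalC is active.
ppGpp is present, so QilS is active.
With repressor QilS bound, *morN* is not transcribed.
So MorN is not produced.
Required activator VorR is absent, so *ulmE* is not transcribed.
So UlmE is not produced.
No repressor is bound and NolX and GorC are active, so *temV* is transcribed.
→ *temV* is ON in B.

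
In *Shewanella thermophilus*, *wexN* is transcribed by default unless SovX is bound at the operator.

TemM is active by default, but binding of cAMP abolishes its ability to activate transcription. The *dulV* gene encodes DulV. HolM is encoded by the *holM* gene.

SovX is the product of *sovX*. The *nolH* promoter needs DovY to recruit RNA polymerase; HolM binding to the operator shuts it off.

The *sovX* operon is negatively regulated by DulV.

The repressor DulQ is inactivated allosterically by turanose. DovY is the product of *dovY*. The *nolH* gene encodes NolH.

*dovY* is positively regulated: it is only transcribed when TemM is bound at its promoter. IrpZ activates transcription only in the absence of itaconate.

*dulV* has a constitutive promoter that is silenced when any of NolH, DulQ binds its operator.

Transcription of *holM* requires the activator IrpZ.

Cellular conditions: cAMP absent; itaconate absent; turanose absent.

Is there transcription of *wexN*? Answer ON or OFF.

cAMP is absent, so TemM is active.
No repressor is bound and TemM is active, so *dovY* is transcribed.
So DovY is produced and active.
Itaconate is absent, so IrpZ is active.
No repressor is bound and IrpZ is active, so *holM* is transcribed.
So HolM is produced and active.
With repressor HolM bound, *nolH* is not transcribed.
So NolH is not produced.
Turanose is absent, so DulQ is active.
With repressor DulQ bound, *dulV* is not transcribed.
So DulV is not produced.
With no repressor bound, *sovX* is transcribed.
So SovX is produced and active.
With repressor SovX bound, *wexN* is not transcribed.

OFF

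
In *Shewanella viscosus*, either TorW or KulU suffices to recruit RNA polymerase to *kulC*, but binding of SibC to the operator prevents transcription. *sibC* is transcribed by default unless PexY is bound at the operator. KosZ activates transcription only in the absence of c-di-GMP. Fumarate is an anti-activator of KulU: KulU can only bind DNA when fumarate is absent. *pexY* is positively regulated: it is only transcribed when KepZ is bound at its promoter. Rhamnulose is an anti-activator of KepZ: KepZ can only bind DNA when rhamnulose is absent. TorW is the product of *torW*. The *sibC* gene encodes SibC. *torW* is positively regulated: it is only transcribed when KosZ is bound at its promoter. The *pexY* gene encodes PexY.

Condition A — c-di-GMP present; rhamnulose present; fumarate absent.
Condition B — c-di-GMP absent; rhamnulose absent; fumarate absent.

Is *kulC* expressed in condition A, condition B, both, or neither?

B only

Condition A:
c-di-GMP is present, so KosZ is inactive.
Required activator KosZ is absent, so *torW* is not transcribed.
So TorW is not produced.
Rhamnulose is present, so KepZ is inactive.
Required activator KepZ is absent, so *pexY* is not transcribed.
So PexY is not produced.
With no repressor bound, *sibC* is transcribed.
So SibC is produced and active.
Fumarate is absent, so KulU is active.
With repressor SibC bound, *kulC* is not transcribed.
→ *kulC* is OFF in A.
Condition B:
c-di-GMP is absent, so KosZ is active.
No repressor is bound and KosZ is active, so *torW* is transcribed.
So TorW is produced and active.
Rhamnulose is absent, so KepZ is active.
No repressor is bound and KepZ is active, so *pexY* is transcribed.
So PexY is produced and active.
With repressor PexY bound, *sibC* is not transcribed.
So SibC is not produced.
Fumarate is absent, so KulU is active.
Activator TorW is present, so *kulC* is transcribed.
→ *kulC* is ON in B.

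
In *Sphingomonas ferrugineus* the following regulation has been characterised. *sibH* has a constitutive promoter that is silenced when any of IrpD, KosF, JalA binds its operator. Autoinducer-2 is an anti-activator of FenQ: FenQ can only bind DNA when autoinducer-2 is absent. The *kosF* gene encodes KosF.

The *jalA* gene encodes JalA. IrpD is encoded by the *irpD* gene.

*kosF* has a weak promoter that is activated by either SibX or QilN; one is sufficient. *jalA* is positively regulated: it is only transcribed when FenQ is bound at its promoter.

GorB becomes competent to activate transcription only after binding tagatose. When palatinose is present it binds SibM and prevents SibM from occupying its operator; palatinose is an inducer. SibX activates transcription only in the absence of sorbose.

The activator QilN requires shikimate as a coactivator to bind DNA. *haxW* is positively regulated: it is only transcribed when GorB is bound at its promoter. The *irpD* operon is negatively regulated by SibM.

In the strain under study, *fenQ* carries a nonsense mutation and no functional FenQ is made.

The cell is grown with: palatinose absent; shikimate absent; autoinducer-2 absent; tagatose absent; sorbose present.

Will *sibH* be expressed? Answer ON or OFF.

ON

Palatinose is absent, so SibM is active.
With repressor SibM bound, *irpD* is not transcribed.
So IrpD is not produced.
Sorbose is present, so SibX is inactive.
Shikimate is absent, so QilN is inactive.
No activator is available at the *kosF* promoter, so *kosF* is not transcribed.
So KosF is not produced.
FenQ is non-functional in this strain, so it has no effect.
Required activator FenQ is absent, so *jalA* is not transcribed.
So JalA is not produced.
With no repressor bound, *sibH* is transcribed.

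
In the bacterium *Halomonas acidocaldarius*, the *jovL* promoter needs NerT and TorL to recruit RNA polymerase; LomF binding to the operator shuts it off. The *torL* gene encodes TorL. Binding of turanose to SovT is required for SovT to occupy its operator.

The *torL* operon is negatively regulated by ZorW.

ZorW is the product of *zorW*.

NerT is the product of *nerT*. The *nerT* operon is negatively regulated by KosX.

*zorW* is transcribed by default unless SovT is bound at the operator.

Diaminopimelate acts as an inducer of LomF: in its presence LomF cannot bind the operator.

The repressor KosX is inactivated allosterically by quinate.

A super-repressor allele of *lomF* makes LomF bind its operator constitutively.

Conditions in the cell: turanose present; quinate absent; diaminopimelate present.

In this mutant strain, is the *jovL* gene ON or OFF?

Quinate is absent, so KosX is active.
With repressor KosX bound, *nerT* is not transcribed.
So NerT is not produced.
LomF is constitutively active in this strain.
Turanose is present, so SovT is active.
With repressor SovT bound, *zorW* is not transcribed.
So ZorW is not produced.
With no repressor bound, *torL* is transcribed.
So TorL is produced and active.
With repressor LomF bound, *jovL* is not transcribed.

OFF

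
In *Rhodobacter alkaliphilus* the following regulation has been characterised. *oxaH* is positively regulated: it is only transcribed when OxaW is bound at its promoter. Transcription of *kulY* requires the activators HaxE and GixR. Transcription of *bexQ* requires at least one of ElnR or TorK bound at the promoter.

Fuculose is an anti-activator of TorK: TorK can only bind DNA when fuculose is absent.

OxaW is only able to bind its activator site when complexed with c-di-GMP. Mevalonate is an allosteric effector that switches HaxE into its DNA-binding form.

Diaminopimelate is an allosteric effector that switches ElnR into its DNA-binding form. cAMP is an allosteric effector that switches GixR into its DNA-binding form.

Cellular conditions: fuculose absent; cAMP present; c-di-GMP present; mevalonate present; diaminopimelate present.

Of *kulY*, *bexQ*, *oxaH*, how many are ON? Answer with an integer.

3

Mevalonate is present, so HaxE is active.
cAMP is present, so GixR is active.
No repressor is bound and HaxE and GixR are active, so *kulY* is transcribed.
→ *kulY* is ON.
Diaminopimelate is present, so ElnR is active.
Fuculose is absent, so TorK is active.
Activator ElnR is present, so *bexQ* is transcribed.
→ *bexQ* is ON.
c-di-GMP is present, so OxaW is active.
No repressor is bound and OxaW is active, so *oxaH* is transcribed.
→ *oxaH* is ON.
3 of the 3 genes are transcribed.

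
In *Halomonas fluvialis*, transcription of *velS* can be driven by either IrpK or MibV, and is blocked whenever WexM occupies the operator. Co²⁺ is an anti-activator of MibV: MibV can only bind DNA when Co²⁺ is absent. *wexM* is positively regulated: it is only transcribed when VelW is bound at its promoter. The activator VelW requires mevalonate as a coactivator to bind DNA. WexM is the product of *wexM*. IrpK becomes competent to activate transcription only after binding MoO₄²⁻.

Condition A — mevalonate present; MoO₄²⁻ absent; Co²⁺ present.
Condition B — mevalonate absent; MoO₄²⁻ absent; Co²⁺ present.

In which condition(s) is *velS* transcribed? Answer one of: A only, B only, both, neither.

neither

Condition A:
Mevalonate is present, so VelW is active.
No repressor is bound and VelW is active, so *wexM* is transcribed.
So WexM is produced and active.
MoO₄²⁻ is absent, so IrpK is inactive.
Co²⁺ is present, so MibV is inactive.
With repressor WexM bound, *velS* is not transcribed.
→ *velS* is OFF in A.
Condition B:
Mevalonate is absent, so VelW is inactive.
Required activator VelW is absent, so *wexM* is not transcribed.
So WexM is not produced.
MoO₄²⁻ is absent, so IrpK is inactive.
Co²⁺ is present, so MibV is inactive.
No activator is available at the *velS* promoter, so *velS* is not transcribed.
→ *velS* is OFF in B.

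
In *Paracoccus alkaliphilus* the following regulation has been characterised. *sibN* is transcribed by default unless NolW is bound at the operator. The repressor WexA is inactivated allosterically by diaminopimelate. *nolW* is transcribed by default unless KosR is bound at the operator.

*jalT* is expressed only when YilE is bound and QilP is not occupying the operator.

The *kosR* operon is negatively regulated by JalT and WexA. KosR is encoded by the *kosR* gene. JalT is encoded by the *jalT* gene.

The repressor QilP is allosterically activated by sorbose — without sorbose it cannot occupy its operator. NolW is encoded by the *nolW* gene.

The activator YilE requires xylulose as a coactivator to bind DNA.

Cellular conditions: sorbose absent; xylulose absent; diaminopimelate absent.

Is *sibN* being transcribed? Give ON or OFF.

OFF

Xylulose is absent, so YilE is inactive.
Sorbose is absent, so QilP is inactive.
Required activator YilE is absent, so *jalT* is not transcribed.
So JalT is not produced.
Diaminopimelate is absent, so WexA is active.
With repressor WexA bound, *kosR* is not transcribed.
So KosR is not produced.
With no repressor bound, *nolW* is transcribed.
So NolW is produced and active.
With repressor NolW bound, *sibN* is not transcribed.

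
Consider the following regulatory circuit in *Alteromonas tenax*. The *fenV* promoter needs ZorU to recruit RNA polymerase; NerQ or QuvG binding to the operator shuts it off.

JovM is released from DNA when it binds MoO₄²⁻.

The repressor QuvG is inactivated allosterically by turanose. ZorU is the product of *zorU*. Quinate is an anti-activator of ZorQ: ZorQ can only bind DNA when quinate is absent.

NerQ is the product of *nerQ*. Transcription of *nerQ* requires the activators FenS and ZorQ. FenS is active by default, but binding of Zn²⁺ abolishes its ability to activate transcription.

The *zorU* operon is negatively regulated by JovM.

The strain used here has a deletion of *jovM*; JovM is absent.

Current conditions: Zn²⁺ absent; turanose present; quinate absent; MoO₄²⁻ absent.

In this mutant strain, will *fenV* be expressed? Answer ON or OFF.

Zn²⁺ is absent, so FenS is active.
Quinate is absent, so ZorQ is active.
No repressor is bound and FenS and ZorQ are active, so *nerQ* is transcribed.
So NerQ is produced and active.
Turanose is present, so QuvG is inactive.
JovM is non-functional in this strain, so it has no effect.
With no repressor bound, *zorU* is transcribed.
So ZorU is produced and active.
With repressor NerQ bound, *fenV* is not transcribed.

OFF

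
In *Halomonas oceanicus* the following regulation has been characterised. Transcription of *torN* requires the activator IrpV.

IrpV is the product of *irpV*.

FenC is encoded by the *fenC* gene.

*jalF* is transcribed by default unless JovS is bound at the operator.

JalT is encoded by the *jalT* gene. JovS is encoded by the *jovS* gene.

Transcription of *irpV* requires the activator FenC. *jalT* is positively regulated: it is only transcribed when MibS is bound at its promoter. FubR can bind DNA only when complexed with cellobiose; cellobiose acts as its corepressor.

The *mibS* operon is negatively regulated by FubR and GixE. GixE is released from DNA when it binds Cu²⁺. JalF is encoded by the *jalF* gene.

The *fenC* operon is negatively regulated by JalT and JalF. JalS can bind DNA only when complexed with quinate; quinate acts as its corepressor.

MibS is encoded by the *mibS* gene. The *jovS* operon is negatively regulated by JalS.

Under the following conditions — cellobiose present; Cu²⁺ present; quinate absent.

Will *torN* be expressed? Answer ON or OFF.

ON

Cellobiose is present, so FubR is active.
Cu²⁺ is present, so GixE is inactive.
With repressor FubR bound, *mibS* is not transcribed.
So MibS is not produced.
Required activator MibS is absent, so *jalT* is not transcribed.
So JalT is not produced.
Quinate is absent, so JalS is inactive.
With no repressor bound, *jovS* is transcribed.
So JovS is produced and active.
With repressor JovS bound, *jalF* is not transcribed.
So JalF is not produced.
With no repressor bound, *fenC* is transcribed.
So FenC is produced and active.
No repressor is bound and FenC is active, so *irpV* is transcribed.
So IrpV is produced and active.
No repressor is bound and IrpV is active, so *torN* is transcribed.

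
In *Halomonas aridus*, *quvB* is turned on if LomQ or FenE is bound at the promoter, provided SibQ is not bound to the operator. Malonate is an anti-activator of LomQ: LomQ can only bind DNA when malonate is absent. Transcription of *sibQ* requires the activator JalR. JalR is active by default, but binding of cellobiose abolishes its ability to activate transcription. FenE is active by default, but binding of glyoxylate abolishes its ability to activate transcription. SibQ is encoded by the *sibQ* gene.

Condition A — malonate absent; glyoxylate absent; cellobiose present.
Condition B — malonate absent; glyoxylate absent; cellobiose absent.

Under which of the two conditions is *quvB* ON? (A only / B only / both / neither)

Condition A:
Malonate is absent, so LomQ is active.
Glyoxylate is absent, so FenE is active.
Cellobiose is present, so JalR is inactive.
Required activator JalR is absent, so *sibQ* is not transcribed.
So SibQ is not produced.
Activator LomQ is present, so *quvB* is transcribed.
→ *quvB* is ON in A.
Condition B:
Malonate is absent, so LomQ is active.
Glyoxylate is absent, so FenE is active.
Cellobiose is absent, so JalR is active.
No repressor is bound and JalR is active, so *sibQ* is transcribed.
So SibQ is produced and active.
With repressor SibQ bound, *quvB* is not transcribed.
→ *quvB* is OFF in B.

A only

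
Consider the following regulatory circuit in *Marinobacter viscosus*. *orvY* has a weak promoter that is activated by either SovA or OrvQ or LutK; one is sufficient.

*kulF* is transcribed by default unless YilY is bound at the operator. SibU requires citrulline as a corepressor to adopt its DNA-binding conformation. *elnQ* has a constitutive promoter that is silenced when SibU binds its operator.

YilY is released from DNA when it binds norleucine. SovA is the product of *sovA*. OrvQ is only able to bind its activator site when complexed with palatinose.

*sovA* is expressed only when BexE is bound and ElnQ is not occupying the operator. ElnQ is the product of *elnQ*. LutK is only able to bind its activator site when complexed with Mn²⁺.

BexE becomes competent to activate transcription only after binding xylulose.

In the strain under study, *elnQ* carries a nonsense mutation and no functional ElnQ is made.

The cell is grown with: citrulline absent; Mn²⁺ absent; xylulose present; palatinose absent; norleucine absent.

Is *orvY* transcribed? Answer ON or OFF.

Xylulose is present, so BexE is active.
ElnQ is non-functional in this strain, so it has no effect.
No repressor is bound and BexE is active, so *sovA* is transcribed.
So SovA is produced and active.
Palatinose is absent, so OrvQ is inactive.
Mn²⁺ is absent, so LutK is inactive.
Activator SovA is present, so *orvY* is transcribed.

ON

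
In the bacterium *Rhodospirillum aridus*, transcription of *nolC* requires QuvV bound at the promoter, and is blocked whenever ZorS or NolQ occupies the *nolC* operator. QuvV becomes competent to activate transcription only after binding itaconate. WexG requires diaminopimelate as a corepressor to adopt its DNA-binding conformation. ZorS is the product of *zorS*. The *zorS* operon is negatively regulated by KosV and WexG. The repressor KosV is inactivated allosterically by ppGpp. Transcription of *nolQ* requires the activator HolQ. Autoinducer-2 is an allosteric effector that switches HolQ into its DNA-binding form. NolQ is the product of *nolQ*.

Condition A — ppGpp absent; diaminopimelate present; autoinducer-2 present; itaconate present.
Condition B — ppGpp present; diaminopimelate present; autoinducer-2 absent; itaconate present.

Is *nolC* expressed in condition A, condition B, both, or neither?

B only

Condition A:
ppGpp is absent, so KosV is active.
Diaminopimelate is present, so WexG is active.
With repressor KosV bound, *zorS* is not transcribed.
So ZorS is not produced.
Autoinducer-2 is present, so HolQ is active.
No repressor is bound and HolQ is active, so *nolQ* is transcribed.
So NolQ is produced and active.
Itaconate is present, so QuvV is active.
With repressor NolQ bound, *nolC* is not transcribed.
→ *nolC* is OFF in A.
Condition B:
ppGpp is present, so KosV is inactive.
Diaminopimelate is present, so WexG is active.
With repressor WexG bound, *zorS* is not transcribed.
So ZorS is not produced.
Autoinducer-2 is absent, so HolQ is inactive.
Required activator HolQ is absent, so *nolQ* is not transcribed.
So NolQ is not produced.
Itaconate is present, so QuvV is active.
No repressor is bound and QuvV is active, so *nolC* is transcribed.
→ *nolC* is ON in B.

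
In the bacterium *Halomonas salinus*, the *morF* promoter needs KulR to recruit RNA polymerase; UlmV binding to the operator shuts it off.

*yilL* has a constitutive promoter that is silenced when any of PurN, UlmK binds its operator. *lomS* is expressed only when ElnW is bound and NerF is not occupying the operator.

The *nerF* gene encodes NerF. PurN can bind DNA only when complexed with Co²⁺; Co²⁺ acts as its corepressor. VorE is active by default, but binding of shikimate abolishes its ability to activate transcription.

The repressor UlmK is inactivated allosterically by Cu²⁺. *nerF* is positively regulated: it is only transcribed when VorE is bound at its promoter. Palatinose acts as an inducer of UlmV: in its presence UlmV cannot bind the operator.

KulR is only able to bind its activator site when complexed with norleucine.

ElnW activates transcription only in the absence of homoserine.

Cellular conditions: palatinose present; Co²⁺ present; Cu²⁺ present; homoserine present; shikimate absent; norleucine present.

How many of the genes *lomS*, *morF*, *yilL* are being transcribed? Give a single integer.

Homoserine is present, so ElnW is inactive.
Shikimate is absent, so VorE is active.
No repressor is bound and VorE is active, so *nerF* is transcribed.
So NerF is produced and active.
With repressor NerF bound, *lomS* is not transcribed.
→ *lomS* is OFF.
Palatinose is present, so UlmV is inactive.
Norleucine is present, so KulR is active.
No repressor is bound and KulR is active, so *morF* is transcribed.
→ *morF* is ON.
Co²⁺ is present, so PurN is active.
Cu²⁺ is present, so UlmK is inactive.
With repressor PurN bound, *yilL* is not transcribed.
→ *yilL* is OFF.
1 of the 3 genes is transcribed.

1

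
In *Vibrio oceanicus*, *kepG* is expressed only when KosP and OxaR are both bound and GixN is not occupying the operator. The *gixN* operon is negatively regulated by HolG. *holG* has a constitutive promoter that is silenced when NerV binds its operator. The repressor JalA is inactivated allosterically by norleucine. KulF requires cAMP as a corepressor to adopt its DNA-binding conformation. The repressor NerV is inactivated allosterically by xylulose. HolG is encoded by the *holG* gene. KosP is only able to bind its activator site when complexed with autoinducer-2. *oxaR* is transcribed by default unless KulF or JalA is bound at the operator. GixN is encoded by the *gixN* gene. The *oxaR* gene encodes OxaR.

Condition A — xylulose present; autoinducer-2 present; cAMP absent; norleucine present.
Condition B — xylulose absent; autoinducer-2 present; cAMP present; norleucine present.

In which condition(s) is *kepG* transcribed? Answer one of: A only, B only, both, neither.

A only

Condition A:
Xylulose is present, so NerV is inactive.
With no repressor bound, *holG* is transcribed.
So HolG is produced and active.
With repressor HolG bound, *gixN* is not transcribed.
So GixN is not produced.
Autoinducer-2 is present, so KosP is active.
cAMP is absent, so KulF is inactive.
Norleucine is present, so JalA is inactive.
With no repressor bound, *oxaR* is transcribed.
So OxaR is produced and active.
No repressor is bound and KosP and OxaR are active, so *kepG* is transcribed.
→ *kepG* is ON in A.
Condition B:
Xylulose is absent, so NerV is active.
With repressor NerV bound, *holG* is not transcribed.
So HolG is not produced.
With no repressor bound, *gixN* is transcribed.
So GixN is produced and active.
Autoinducer-2 is present, so KosP is active.
cAMP is present, so KulF is active.
Norleucine is present, so JalA is inactive.
With repressor KulF bound, *oxaR* is not transcribed.
So OxaR is not produced.
With repressor GixN bound, *kepG* is not transcribed.
→ *kepG* is OFF in B.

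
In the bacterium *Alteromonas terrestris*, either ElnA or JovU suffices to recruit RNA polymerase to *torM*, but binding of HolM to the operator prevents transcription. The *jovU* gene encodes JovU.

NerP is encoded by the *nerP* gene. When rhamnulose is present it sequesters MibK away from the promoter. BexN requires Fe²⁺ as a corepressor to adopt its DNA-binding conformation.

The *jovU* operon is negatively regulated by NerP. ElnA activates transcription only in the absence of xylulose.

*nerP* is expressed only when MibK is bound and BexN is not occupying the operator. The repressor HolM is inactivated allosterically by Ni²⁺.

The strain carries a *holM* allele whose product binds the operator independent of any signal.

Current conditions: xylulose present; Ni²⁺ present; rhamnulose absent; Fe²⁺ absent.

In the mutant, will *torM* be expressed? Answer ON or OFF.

HolM is constitutively active in this strain.
Xylulose is present, so ElnA is inactive.
Fe²⁺ is absent, so BexN is inactive.
Rhamnulose is absent, so MibK is active.
No repressor is bound and MibK is active, so *nerP* is transcribed.
So NerP is produced and active.
With repressor NerP bound, *jovU* is not transcribed.
So JovU is not produced.
With repressor HolM bound, *torM* is not transcribed.

OFF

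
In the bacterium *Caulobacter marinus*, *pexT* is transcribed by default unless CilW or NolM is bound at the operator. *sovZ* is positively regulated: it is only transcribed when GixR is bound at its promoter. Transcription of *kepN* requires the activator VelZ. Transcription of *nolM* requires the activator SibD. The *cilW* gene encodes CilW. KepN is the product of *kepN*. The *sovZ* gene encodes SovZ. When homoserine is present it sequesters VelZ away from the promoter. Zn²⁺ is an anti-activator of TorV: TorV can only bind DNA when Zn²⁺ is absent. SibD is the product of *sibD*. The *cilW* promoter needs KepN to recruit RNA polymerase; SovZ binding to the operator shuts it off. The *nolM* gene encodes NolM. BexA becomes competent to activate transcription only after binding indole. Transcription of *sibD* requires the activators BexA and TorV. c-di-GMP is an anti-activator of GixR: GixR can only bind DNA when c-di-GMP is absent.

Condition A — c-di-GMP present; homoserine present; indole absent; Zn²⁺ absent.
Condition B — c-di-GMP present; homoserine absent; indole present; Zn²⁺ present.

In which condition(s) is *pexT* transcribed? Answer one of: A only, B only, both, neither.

A only

Condition A:
c-di-GMP is present, so GixR is inactive.
Required activator GixR is absent, so *sovZ* is not transcribed.
So SovZ is not produced.
Homoserine is present, so VelZ is inactive.
Required activator VelZ is absent, so *kepN* is not transcribed.
So KepN is not produced.
Required activator KepN is absent, so *cilW* is not transcribed.
So CilW is not produced.
Indole is absent, so BexA is inactive.
Zn²⁺ is absent, so TorV is active.
Required activator BexA is absent, so *sibD* is not transcribed.
So SibD is not produced.
Required activator SibD is absent, so *nolM* is not transcribed.
So NolM is not produced.
With no repressor bound, *pexT* is transcribed.
→ *pexT* is ON in A.
Condition B:
c-di-GMP is present, so GixR is inactive.
Required activator GixR is absent, so *sovZ* is not transcribed.
So SovZ is not produced.
Homoserine is absent, so VelZ is active.
No repressor is bound and VelZ is active, so *kepN* is transcribed.
So KepN is produced and active.
No repressor is bound and KepN is active, so *cilW* is transcribed.
So CilW is produced and active.
Indole is present, so BexA is active.
Zn²⁺ is present, so TorV is inactive.
Required activator TorV is absent, so *sibD* is not transcribed.
So SibD is not produced.
Required activator SibD is absent, so *nolM* is not transcribed.
So NolM is not produced.
With repressor CilW bound, *pexT* is not transcribed.
→ *pexT* is OFF in B.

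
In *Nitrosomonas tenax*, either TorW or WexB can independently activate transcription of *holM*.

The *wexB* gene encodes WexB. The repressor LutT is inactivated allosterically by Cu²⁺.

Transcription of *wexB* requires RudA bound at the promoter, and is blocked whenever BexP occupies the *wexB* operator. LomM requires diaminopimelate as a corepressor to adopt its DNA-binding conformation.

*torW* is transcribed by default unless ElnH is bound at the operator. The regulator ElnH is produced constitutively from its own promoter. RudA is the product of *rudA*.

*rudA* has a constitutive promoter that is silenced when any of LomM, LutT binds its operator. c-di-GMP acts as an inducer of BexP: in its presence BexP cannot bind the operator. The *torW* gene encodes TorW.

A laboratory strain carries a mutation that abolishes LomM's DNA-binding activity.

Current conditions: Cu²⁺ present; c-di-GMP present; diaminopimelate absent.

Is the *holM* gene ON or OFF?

ElnH is produced constitutively and is active.
With repressor ElnH bound, *torW* is not transcribed.
So TorW is not produced.
c-di-GMP is present, so BexP is inactive.
LomM is non-functional in this strain, so it has no effect.
Cu²⁺ is present, so LutT is inactive.
With no repressor bound, *rudA* is transcribed.
So RudA is produced and active.
No repressor is bound and RudA is active, so *wexB* is transcribed.
So WexB is produced and active.
Activator WexB is present, so *holM* is transcribed.

ON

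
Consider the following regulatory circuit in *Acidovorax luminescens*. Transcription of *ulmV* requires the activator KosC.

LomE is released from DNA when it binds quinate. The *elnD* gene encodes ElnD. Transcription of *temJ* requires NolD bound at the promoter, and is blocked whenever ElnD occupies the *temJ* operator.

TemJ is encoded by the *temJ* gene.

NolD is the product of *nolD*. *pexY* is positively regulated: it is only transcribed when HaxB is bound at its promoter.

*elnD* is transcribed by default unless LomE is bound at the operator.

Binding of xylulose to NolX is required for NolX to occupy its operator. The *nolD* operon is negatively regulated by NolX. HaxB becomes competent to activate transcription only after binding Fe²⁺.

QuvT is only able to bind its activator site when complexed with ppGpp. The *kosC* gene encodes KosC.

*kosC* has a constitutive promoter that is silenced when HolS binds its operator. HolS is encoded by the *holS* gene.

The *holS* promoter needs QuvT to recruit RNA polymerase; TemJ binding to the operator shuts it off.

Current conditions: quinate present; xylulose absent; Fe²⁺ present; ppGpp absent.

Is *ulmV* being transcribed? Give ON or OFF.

ON

Xylulose is absent, so NolX is inactive.
With no repressor bound, *nolD* is transcribed.
So NolD is produced and active.
Quinate is present, so LomE is inactive.
With no repressor bound, *elnD* is transcribed.
So ElnD is produced and active.
With repressor ElnD bound, *temJ* is not transcribed.
So TemJ is not produced.
ppGpp is absent, so QuvT is inactive.
Required activator QuvT is absent, so *holS* is not transcribed.
So HolS is not produced.
With no repressor bound, *kosC* is transcribed.
So KosC is produced and active.
No repressor is bound and KosC is active, so *ulmV* is transcribed.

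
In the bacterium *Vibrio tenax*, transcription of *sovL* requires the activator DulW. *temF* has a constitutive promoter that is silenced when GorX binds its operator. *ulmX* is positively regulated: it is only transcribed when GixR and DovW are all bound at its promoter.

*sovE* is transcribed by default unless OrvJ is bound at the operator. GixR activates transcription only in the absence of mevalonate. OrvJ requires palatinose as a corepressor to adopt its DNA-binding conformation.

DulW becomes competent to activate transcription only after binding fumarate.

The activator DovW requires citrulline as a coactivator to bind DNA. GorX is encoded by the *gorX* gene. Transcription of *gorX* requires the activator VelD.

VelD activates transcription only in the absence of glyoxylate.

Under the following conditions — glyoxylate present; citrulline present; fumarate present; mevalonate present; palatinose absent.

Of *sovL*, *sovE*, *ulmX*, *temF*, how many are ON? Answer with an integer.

Fumarate is present, so DulW is active.
No repressor is bound and DulW is active, so *sovL* is transcribed.
→ *sovL* is ON.
Palatinose is absent, so OrvJ is inactive.
With no repressor bound, *sovE* is transcribed.
→ *sovE* is ON.
Mevalonate is present, so GixR is inactive.
Citrulline is present, so DovW is active.
Required activator GixR is absent, so *ulmX* is not transcribed.
→ *ulmX* is OFF.
Glyoxylate is present, so VelD is inactive.
Required activator VelD is absent, so *gorX* is not transcribed.
So GorX is not produced.
With no repressor bound, *temF* is transcribed.
→ *temF* is ON.
3 of the 4 genes are transcribed.

3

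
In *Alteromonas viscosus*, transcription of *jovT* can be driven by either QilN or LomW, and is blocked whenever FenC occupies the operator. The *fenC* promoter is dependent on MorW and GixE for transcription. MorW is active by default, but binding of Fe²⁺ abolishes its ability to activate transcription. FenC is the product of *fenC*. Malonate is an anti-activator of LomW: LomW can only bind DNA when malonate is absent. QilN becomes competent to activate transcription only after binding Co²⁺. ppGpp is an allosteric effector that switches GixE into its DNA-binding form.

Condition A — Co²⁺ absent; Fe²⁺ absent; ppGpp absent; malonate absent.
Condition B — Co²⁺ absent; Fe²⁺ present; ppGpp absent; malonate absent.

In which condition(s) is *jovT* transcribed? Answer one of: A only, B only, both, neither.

both

Condition A:
Co²⁺ is absent, so QilN is inactive.
Fe²⁺ is absent, so MorW is active.
ppGpp is absent, so GixE is inactive.
Required activator GixE is absent, so *fenC* is not transcribed.
So FenC is not produced.
Malonate is absent, so LomW is active.
Activator LomW is present, so *jovT* is transcribed.
→ *jovT* is ON in A.
Condition B:
Co²⁺ is absent, so QilN is inactive.
Fe²⁺ is present, so MorW is inactive.
ppGpp is absent, so GixE is inactive.
Required activator MorW is absent, so *fenC* is not transcribed.
So FenC is not produced.
Malonate is absent, so LomW is active.
Activator LomW is present, so *jovT* is transcribed.
→ *jovT* is ON in B.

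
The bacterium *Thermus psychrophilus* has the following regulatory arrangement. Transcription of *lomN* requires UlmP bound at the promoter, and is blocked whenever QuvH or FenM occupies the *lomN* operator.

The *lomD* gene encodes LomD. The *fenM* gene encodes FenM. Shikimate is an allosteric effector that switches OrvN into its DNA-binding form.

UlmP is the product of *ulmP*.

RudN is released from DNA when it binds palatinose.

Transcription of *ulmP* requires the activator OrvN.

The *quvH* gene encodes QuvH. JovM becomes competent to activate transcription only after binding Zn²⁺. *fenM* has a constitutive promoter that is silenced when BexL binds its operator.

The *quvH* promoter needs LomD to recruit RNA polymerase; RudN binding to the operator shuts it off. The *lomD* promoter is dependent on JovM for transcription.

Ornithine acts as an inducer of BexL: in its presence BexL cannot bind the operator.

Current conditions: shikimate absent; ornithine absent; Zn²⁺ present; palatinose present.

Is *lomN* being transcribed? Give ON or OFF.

OFF

Zn²⁺ is present, so JovM is active.
No repressor is bound and JovM is active, so *lomD* is transcribed.
So LomD is produced and active.
Palatinose is present, so RudN is inactive.
No repressor is bound and LomD is active, so *quvH* is transcribed.
So QuvH is produced and active.
Shikimate is absent, so OrvN is inactive.
Required activator OrvN is absent, so *ulmP* is not transcribed.
So UlmP is not produced.
Ornithine is absent, so BexL is active.
With repressor BexL bound, *fenM* is not transcribed.
So FenM is not produced.
With repressor QuvH bound, *lomN* is not transcribed.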